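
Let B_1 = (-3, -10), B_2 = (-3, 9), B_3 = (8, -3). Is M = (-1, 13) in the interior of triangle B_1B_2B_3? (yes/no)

Barycentric coordinates of M: (-68/209, 239/209, 2/11).
The three coordinates are negative, positive, positive; a point is interior exactly when all three are positive.

no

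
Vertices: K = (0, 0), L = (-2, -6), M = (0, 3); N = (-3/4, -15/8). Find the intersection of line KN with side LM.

(-3/2, -15/4)

Barycentric coordinates of N with respect to KLM: (1/2, 3/8, 1/8).
On side LM the K-coordinate is zero; dropping N's K-weight 1/2 and renormalizing the remaining 3/8 : 1/8 gives weights 3/4, 1/4 on L, M.
J = (3/4)·(-2, -6) + (1/4)·(0, 3) = (-3/2, -15/4).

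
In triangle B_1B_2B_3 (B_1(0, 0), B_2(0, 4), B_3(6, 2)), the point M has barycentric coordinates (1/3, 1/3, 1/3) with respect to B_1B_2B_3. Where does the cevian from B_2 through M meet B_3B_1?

Line B_2M meets B_3B_1 where the B_2-coordinate vanishes; zeroing M's B_2-weight and renormalizing leaves B_3, B_1-weights 1/3 : 1/3 → (1/2, 1/2).
So N = (1/2)·B_3 + (1/2)·B_1 = (3, 1).

(3, 1)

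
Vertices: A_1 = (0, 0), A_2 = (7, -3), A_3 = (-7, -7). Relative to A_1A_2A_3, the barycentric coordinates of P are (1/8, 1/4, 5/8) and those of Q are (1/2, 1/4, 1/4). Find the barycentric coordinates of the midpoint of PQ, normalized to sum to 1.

Since both coordinate triples sum to 1, the midpoint's barycentrics are the componentwise average.
(1/8+1/2)/2 = 5/16; similarly 1/4 and 7/16.

(5/16, 1/4, 7/16)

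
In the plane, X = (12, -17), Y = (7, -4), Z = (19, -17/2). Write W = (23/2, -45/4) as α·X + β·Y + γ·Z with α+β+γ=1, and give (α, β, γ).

(1/2, 1/3, 1/6)

Signed area of the reference triangle: [XYZ] = ½·(12·(-4−(-17/2)) + 7·(-17/2−(-17)) + 19·(-17−(-4))) = ½·(54 + 119/2 − 247) = -267/4.
[WYZ] = ½·((23/2)·(-4−(-17/2)) + 7·(-17/2−(-45/4)) + 19·(-45/4−(-4))) = ½·(207/4 + 77/4 − 551/4) = -267/8, so the X-coordinate is (-267/8)/(-267/4) = 1/2.
[XWZ] = ½·(12·(-45/4−(-17/2)) + (23/2)·(-17/2−(-17)) + 19·(-17−(-45/4))) = ½·(-33 + 391/4 − 437/4) = -89/4, so the Y-coordinate is 1/3.
[XYW] = ½·(12·(-4−(-45/4)) + 7·(-45/4−(-17)) + (23/2)·(-17−(-4))) = ½·(87 + 161/4 − 299/2) = -89/8, so the Z-coordinate is 1/6.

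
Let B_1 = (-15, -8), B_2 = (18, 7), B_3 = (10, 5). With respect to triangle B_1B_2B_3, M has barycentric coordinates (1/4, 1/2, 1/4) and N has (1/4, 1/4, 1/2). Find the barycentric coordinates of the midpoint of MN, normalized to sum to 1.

Since both coordinate triples sum to 1, the midpoint's barycentrics are the componentwise average.
(1/4+1/4)/2 = 1/4; similarly 3/8 and 3/8.

(1/4, 3/8, 3/8)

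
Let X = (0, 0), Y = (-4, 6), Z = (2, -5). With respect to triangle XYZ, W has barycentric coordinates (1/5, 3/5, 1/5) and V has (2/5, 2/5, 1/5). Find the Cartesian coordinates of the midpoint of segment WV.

(-8/5, 2)

Barycentric coordinates of the midpoint are the average: (3/10, 1/2, 1/5).
Converting: (3/10)·X + (1/2)·Y + (1/5)·Z = (-8/5, 2).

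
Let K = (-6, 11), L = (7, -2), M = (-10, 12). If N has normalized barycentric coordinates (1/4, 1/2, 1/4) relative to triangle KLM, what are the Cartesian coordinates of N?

N = (1/4)·K + (1/2)·L + (1/4)·M.
x-coordinate: (1/4)·(-6) + (1/2)·7 + (1/4)·(-10) = -1/2.
y-coordinate: (1/4)·11 + (1/2)·(-2) + (1/4)·12 = 19/4.

(-1/2, 19/4)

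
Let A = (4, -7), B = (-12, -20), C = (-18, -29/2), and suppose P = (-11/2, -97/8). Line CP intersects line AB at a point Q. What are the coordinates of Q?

Barycentric coordinates of P with respect to ABC: (1/2, 1/4, 1/4).
On side AB the C-coordinate is zero; dropping P's C-weight 1/4 and renormalizing the remaining 1/2 : 1/4 gives weights 2/3, 1/3 on A, B.
Q = (2/3)·(4, -7) + (1/3)·(-12, -20) = (-4/3, -34/3).

(-4/3, -34/3)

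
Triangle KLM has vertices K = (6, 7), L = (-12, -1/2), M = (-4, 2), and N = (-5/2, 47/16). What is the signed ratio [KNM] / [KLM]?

[KLM] = ½·(6·(-1/2−2) + (-12)·(2−7) + (-4)·(7−(-1/2))) = ½·(-15 + 60 − 30) = 15/2.
[KNM] = ½·(6·(47/16−2) + (-5/2)·(2−7) + (-4)·(7−(47/16))) = ½·(45/8 + 25/2 − 65/4) = 15/16, so the ratio is (15/16)/(15/2) = 1/8.

1/8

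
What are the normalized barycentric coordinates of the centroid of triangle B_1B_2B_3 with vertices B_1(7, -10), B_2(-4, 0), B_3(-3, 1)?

The centroid is the average of the vertices, so each weight is 1/3.

(1/3, 1/3, 1/3)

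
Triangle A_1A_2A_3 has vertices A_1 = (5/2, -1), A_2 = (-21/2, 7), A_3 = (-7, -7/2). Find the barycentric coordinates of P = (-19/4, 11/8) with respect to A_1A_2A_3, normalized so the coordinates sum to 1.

Signed area of the reference triangle: [A_1A_2A_3] = ½·((5/2)·(7−(-7/2)) + (-21/2)·(-7/2−(-1)) + (-7)·(-1−7)) = ½·(105/4 + 105/4 + 56) = 217/4.
[PA_2A_3] = ½·((-19/4)·(7−(-7/2)) + (-21/2)·(-7/2−(11/8)) + (-7)·(11/8−7)) = ½·(-399/8 + 819/16 + 315/8) = 651/32, so the A_1-coordinate is (651/32)/(217/4) = 3/8.
[A_1PA_3] = ½·((5/2)·(11/8−(-7/2)) + (-19/4)·(-7/2−(-1)) + (-7)·(-1−(11/8))) = ½·(195/16 + 95/8 + 133/8) = 651/32, so the A_2-coordinate is 3/8.
[A_1A_2P] = ½·((5/2)·(7−(11/8)) + (-21/2)·(11/8−(-1)) + (-19/4)·(-1−7)) = ½·(225/16 − 399/16 + 38) = 217/16, so the A_3-coordinate is 1/4.
Check: 3/8 + 3/8 + 1/4 = 1.

(3/8, 3/8, 1/4)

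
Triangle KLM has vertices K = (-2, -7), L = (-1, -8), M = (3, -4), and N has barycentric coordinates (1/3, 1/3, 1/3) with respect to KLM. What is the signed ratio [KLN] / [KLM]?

1/3

The signed ratio [KLN]/[KLM] equals the barycentric coordinate of N at vertex M, which is 1/3.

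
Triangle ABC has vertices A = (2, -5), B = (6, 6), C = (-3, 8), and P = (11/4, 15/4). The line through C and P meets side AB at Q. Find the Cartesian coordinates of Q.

Barycentric coordinates of P with respect to ABC: (1/4, 1/2, 1/4).
On side AB the C-coordinate is zero; dropping P's C-weight 1/4 and renormalizing the remaining 1/4 : 1/2 gives weights 1/3, 2/3 on A, B.
Q = (1/3)·(2, -5) + (2/3)·(6, 6) = (14/3, 7/3).

(14/3, 7/3)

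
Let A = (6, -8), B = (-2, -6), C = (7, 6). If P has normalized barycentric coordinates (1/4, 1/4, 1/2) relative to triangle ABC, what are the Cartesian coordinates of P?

P = (1/4)·A + (1/4)·B + (1/2)·C.
x-coordinate: (1/4)·6 + (1/4)·(-2) + (1/2)·7 = 9/2.
y-coordinate: (1/4)·(-8) + (1/4)·(-6) + (1/2)·6 = -1/2.

(9/2, -1/2)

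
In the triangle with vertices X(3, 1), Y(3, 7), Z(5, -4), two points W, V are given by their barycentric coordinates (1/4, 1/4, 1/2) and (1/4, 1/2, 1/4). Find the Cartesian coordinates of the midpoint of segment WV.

(15/4, 11/8)

Barycentric coordinates of the midpoint are the average: (1/4, 3/8, 3/8).
Converting: (1/4)·X + (3/8)·Y + (3/8)·Z = (15/4, 11/8).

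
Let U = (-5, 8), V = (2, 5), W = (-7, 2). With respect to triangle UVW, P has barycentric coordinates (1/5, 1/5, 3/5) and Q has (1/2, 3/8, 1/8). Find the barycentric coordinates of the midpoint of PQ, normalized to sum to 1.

(7/20, 23/80, 29/80)

Since both coordinate triples sum to 1, the midpoint's barycentrics are the componentwise average.
(1/5+1/2)/2 = 7/20; similarly 23/80 and 29/80.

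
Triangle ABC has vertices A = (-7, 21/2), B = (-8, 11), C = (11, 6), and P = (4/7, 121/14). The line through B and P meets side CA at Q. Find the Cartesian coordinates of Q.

(2, 33/4)

Barycentric coordinates of P with respect to ABC: (3/7, 1/7, 3/7).
On side CA the B-coordinate is zero; dropping P's B-weight 1/7 and renormalizing the remaining 3/7 : 3/7 gives weights 1/2, 1/2 on C, A.
Q = (1/2)·(11, 6) + (1/2)·(-7, 21/2) = (2, 33/4).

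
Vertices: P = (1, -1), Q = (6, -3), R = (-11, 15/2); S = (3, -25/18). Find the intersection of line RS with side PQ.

Barycentric coordinates of S with respect to PQR: (2/9, 2/3, 1/9).
On side PQ the R-coordinate is zero; dropping S's R-weight 1/9 and renormalizing the remaining 2/9 : 2/3 gives weights 1/4, 3/4 on P, Q.
T = (1/4)·(1, -1) + (3/4)·(6, -3) = (19/4, -5/2).

(19/4, -5/2)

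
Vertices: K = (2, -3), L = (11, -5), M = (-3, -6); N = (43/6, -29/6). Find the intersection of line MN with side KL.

Barycentric coordinates of N with respect to KLM: (1/6, 2/3, 1/6).
On side KL the M-coordinate is zero; dropping N's M-weight 1/6 and renormalizing the remaining 1/6 : 2/3 gives weights 1/5, 4/5 on K, L.
J = (1/5)·(2, -3) + (4/5)·(11, -5) = (46/5, -23/5).

(46/5, -23/5)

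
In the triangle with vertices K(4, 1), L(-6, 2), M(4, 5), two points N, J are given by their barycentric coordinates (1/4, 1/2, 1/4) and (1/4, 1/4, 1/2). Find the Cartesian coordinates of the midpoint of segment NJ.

(1/4, 23/8)

Barycentric coordinates of the midpoint are the average: (1/4, 3/8, 3/8).
Converting: (1/4)·K + (3/8)·L + (3/8)·M = (1/4, 23/8).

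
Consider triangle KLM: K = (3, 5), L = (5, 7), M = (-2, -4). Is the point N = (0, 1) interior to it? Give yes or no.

no

Barycentric coordinates of N: (13/8, -7/8, 1/4).
The three coordinates are positive, negative, positive; a point is interior exactly when all three are positive.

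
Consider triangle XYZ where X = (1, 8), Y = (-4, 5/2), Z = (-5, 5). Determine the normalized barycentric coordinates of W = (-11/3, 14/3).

Signed area of the reference triangle: [XYZ] = ½·(1·(5/2−5) + (-4)·(5−8) + (-5)·(8−(5/2))) = ½·(-5/2 + 12 − 55/2) = -9.
[WYZ] = ½·((-11/3)·(5/2−5) + (-4)·(5−(14/3)) + (-5)·(14/3−(5/2))) = ½·(55/6 − 4/3 − 65/6) = -3/2, so the X-coordinate is (-3/2)/(-9) = 1/6.
[XWZ] = ½·(1·(14/3−5) + (-11/3)·(5−8) + (-5)·(8−(14/3))) = ½·(-1/3 + 11 − 50/3) = -3, so the Y-coordinate is 1/3.
[XYW] = ½·(1·(5/2−(14/3)) + (-4)·(14/3−8) + (-11/3)·(8−(5/2))) = ½·(-13/6 + 40/3 − 121/6) = -9/2, so the Z-coordinate is 1/2.

(1/6, 1/3, 1/2)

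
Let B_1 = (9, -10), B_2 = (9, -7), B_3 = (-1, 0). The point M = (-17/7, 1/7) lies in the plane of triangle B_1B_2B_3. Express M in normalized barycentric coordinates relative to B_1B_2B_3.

(2/7, -3/7, 8/7)

Signed area of the reference triangle: [B_1B_2B_3] = ½·(9·(-7−0) + 9·(0−(-10)) + (-1)·(-10−(-7))) = ½·(-63 + 90 + 3) = 15.
[MB_2B_3] = ½·((-17/7)·(-7−0) + 9·(0−(1/7)) + (-1)·(1/7−(-7))) = ½·(17 − 9/7 − 50/7) = 30/7, so the B_1-coordinate is (30/7)/15 = 2/7.
[B_1MB_3] = ½·(9·(1/7−0) + (-17/7)·(0−(-10)) + (-1)·(-10−(1/7))) = ½·(9/7 − 170/7 + 71/7) = -45/7, so the B_2-coordinate is -3/7.
[B_1B_2M] = ½·(9·(-7−(1/7)) + 9·(1/7−(-10)) + (-17/7)·(-10−(-7))) = ½·(-450/7 + 639/7 + 51/7) = 120/7, so the B_3-coordinate is 8/7.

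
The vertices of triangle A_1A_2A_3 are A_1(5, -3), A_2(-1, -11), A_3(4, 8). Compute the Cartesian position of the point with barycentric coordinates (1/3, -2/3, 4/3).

(23/3, 17)

P = (1/3)·A_1 + (-2/3)·A_2 + (4/3)·A_3.
x-coordinate: (1/3)·5 + (-2/3)·(-1) + (4/3)·4 = 23/3.
y-coordinate: (1/3)·(-3) + (-2/3)·(-11) + (4/3)·8 = 17.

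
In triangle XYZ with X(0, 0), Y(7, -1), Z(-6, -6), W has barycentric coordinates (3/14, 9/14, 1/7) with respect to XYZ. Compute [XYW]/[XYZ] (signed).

The signed ratio [XYW]/[XYZ] equals the barycentric coordinate of W at vertex Z, which is 1/7.

1/7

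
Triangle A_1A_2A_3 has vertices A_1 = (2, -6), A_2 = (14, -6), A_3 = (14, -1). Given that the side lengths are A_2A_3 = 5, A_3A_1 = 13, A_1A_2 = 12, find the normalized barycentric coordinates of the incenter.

(1/6, 13/30, 2/5)

The incenter has barycentric coordinates proportional to the opposite side lengths: (5 : 13 : 12).
Normalizing by 5+13+12 = 30 gives (1/6, 13/30, 2/5).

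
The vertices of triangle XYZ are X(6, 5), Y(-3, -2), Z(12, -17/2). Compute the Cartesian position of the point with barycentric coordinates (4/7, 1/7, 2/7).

W = (4/7)·X + (1/7)·Y + (2/7)·Z.
x-coordinate: (4/7)·6 + (1/7)·(-3) + (2/7)·12 = 45/7.
y-coordinate: (4/7)·5 + (1/7)·(-2) + (2/7)·(-17/2) = 1/7.

(45/7, 1/7)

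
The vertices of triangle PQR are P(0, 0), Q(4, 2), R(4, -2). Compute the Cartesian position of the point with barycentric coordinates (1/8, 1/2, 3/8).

(7/2, 1/4)

S = (1/8)·P + (1/2)·Q + (3/8)·R.
x-coordinate: (1/8)·0 + (1/2)·4 + (3/8)·4 = 7/2.
y-coordinate: (1/8)·0 + (1/2)·2 + (3/8)·(-2) = 1/4.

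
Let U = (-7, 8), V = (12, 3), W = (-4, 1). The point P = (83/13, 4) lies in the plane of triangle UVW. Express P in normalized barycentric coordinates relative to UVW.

(3/13, 9/13, 1/13)

Signed area of the reference triangle: [UVW] = ½·((-7)·(3−1) + 12·(1−8) + (-4)·(8−3)) = ½·(-14 − 84 − 20) = -59.
[PVW] = ½·((83/13)·(3−1) + 12·(1−4) + (-4)·(4−3)) = ½·(166/13 − 36 − 4) = -177/13, so the U-coordinate is (-177/13)/(-59) = 3/13.
[UPW] = ½·((-7)·(4−1) + (83/13)·(1−8) + (-4)·(8−4)) = ½·(-21 − 581/13 − 16) = -531/13, so the V-coordinate is 9/13.
[UVP] = ½·((-7)·(3−4) + 12·(4−8) + (83/13)·(8−3)) = ½·(7 − 48 + 415/13) = -59/13, so the W-coordinate is 1/13.
Check: 3/13 + 9/13 + 1/13 = 1.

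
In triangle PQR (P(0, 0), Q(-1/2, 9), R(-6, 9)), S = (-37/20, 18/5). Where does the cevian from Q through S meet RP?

Barycentric coordinates of S with respect to PQR: (3/5, 1/10, 3/10).
On side RP the Q-coordinate is zero; dropping S's Q-weight 1/10 and renormalizing the remaining 3/10 : 3/5 gives weights 1/3, 2/3 on R, P.
T = (1/3)·(-6, 9) + (2/3)·(0, 0) = (-2, 3).

(-2, 3)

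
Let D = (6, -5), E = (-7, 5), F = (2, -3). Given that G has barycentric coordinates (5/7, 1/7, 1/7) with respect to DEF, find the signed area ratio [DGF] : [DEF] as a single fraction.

1/7

The signed ratio [DGF]/[DEF] equals the barycentric coordinate of G at vertex E, which is 1/7.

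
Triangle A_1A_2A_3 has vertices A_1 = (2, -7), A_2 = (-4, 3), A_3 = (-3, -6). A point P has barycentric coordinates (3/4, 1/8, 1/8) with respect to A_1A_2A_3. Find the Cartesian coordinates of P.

P = (3/4)·A_1 + (1/8)·A_2 + (1/8)·A_3.
x-coordinate: (3/4)·2 + (1/8)·(-4) + (1/8)·(-3) = 5/8.
y-coordinate: (3/4)·(-7) + (1/8)·3 + (1/8)·(-6) = -45/8.

(5/8, -45/8)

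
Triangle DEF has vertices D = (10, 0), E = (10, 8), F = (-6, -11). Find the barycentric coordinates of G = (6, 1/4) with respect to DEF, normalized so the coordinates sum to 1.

(3/8, 3/8, 1/4)

Signed area of the reference triangle: [DEF] = ½·(10·(8−(-11)) + 10·(-11−0) + (-6)·(0−8)) = ½·(190 − 110 + 48) = 64.
[GEF] = ½·(6·(8−(-11)) + 10·(-11−(1/4)) + (-6)·(1/4−8)) = ½·(114 − 225/2 + 93/2) = 24, so the D-coordinate is 24/64 = 3/8.
[DGF] = ½·(10·(1/4−(-11)) + 6·(-11−0) + (-6)·(0−(1/4))) = ½·(225/2 − 66 + 3/2) = 24, so the E-coordinate is 3/8.
[DEG] = ½·(10·(8−(1/4)) + 10·(1/4−0) + 6·(0−8)) = ½·(155/2 + 5/2 − 48) = 16, so the F-coordinate is 1/4.
Check: 3/8 + 3/8 + 1/4 = 1.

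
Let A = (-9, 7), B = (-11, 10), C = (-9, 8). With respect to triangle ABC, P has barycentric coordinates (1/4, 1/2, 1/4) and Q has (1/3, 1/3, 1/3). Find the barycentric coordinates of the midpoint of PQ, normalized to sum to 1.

Since both coordinate triples sum to 1, the midpoint's barycentrics are the componentwise average.
(1/4+1/3)/2 = 7/24; similarly 5/12 and 7/24.

(7/24, 5/12, 7/24)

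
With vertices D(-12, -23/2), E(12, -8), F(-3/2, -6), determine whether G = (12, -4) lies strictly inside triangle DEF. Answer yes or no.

Barycentric coordinates of G: (-72/127, 71/127, 128/127).
The three coordinates are negative, positive, positive; a point is interior exactly when all three are positive.

no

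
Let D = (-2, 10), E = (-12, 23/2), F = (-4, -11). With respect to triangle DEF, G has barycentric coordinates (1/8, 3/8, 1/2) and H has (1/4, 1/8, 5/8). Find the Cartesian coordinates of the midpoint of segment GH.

(-45/8, -23/16)

Barycentric coordinates of the midpoint are the average: (3/16, 1/4, 9/16).
Converting: (3/16)·D + (1/4)·E + (9/16)·F = (-45/8, -23/16).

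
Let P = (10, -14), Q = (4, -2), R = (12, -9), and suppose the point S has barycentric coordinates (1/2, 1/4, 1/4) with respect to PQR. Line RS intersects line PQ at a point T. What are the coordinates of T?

Line RS meets PQ where the R-coordinate vanishes; zeroing S's R-weight and renormalizing leaves P, Q-weights 1/2 : 1/4 → (2/3, 1/3).
So T = (2/3)·P + (1/3)·Q = (8, -10).

(8, -10)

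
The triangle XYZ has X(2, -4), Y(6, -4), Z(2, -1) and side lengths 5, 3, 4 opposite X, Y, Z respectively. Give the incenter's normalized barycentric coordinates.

(5/12, 1/4, 1/3)

The incenter has barycentric coordinates proportional to the opposite side lengths: (5 : 3 : 4).
Normalizing by 5+3+4 = 12 gives (5/12, 1/4, 1/3).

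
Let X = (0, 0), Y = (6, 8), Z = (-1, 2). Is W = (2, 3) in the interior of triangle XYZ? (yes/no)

Barycentric coordinates of W: (11/20, 7/20, 1/10).
The three coordinates are positive, positive, positive; a point is interior exactly when all three are positive.

yes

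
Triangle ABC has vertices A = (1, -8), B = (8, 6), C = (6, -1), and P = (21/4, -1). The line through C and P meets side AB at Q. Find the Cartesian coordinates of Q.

(9/2, -1)

Barycentric coordinates of P with respect to ABC: (1/4, 1/4, 1/2).
On side AB the C-coordinate is zero; dropping P's C-weight 1/2 and renormalizing the remaining 1/4 : 1/4 gives weights 1/2, 1/2 on A, B.
Q = (1/2)·(1, -8) + (1/2)·(8, 6) = (9/2, -1).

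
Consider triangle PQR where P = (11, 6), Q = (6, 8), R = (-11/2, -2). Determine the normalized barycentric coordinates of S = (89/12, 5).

(2/3, 1/6, 1/6)

Signed area of the reference triangle: [PQR] = ½·(11·(8−(-2)) + 6·(-2−6) + (-11/2)·(6−8)) = ½·(110 − 48 + 11) = 73/2.
[SQR] = ½·((89/12)·(8−(-2)) + 6·(-2−5) + (-11/2)·(5−8)) = ½·(445/6 − 42 + 33/2) = 73/3, so the P-coordinate is (73/3)/(73/2) = 2/3.
[PSR] = ½·(11·(5−(-2)) + (89/12)·(-2−6) + (-11/2)·(6−5)) = ½·(77 − 178/3 − 11/2) = 73/12, so the Q-coordinate is 1/6.
[PQS] = ½·(11·(8−5) + 6·(5−6) + (89/12)·(6−8)) = ½·(33 − 6 − 89/6) = 73/12, so the R-coordinate is 1/6.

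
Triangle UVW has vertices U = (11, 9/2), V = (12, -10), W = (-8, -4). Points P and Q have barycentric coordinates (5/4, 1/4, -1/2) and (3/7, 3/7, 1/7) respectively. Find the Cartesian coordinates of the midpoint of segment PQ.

(825/56, 123/112)

Barycentric coordinates of the midpoint are the average: (47/56, 19/56, -5/28).
Converting: (47/56)·U + (19/56)·V + (-5/28)·W = (825/56, 123/112).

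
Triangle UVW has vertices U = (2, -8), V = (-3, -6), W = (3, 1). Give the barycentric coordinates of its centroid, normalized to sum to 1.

The centroid is the average of the vertices, so each weight is 1/3.

(1/3, 1/3, 1/3)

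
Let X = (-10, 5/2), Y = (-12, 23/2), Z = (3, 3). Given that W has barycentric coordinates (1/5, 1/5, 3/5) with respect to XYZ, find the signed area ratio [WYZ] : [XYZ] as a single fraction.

The signed ratio [WYZ]/[XYZ] equals the barycentric coordinate of W at vertex X, which is 1/5.

1/5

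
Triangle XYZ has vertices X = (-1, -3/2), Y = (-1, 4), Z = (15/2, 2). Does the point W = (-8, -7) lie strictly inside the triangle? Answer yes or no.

no

Barycentric coordinates of W: (430/187, -89/187, -14/17).
The three coordinates are positive, negative, negative; a point is interior exactly when all three are positive.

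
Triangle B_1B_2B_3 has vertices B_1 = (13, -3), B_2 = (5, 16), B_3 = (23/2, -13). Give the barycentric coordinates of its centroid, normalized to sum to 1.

(1/3, 1/3, 1/3)

The centroid is the average of the vertices, so each weight is 1/3.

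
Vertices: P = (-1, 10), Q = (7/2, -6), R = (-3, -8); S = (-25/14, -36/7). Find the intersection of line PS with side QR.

(-23/12, -23/3)

Barycentric coordinates of S with respect to PQR: (1/7, 1/7, 5/7).
On side QR the P-coordinate is zero; dropping S's P-weight 1/7 and renormalizing the remaining 1/7 : 5/7 gives weights 1/6, 5/6 on Q, R.
T = (1/6)·(7/2, -6) + (5/6)·(-3, -8) = (-23/12, -23/3).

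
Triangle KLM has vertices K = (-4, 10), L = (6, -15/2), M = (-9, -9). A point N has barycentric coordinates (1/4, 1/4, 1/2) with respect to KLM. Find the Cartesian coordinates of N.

(-4, -31/8)

N = (1/4)·K + (1/4)·L + (1/2)·M.
x-coordinate: (1/4)·(-4) + (1/4)·6 + (1/2)·(-9) = -4.
y-coordinate: (1/4)·10 + (1/4)·(-15/2) + (1/2)·(-9) = -31/8.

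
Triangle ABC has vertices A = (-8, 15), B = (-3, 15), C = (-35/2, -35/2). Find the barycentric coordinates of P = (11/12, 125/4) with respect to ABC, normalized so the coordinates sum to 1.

Signed area of the reference triangle: [ABC] = ½·((-8)·(15−(-35/2)) + (-3)·(-35/2−15) + (-35/2)·(15−15)) = ½·(-260 + 195/2 + 0) = -325/4.
[PBC] = ½·((11/12)·(15−(-35/2)) + (-3)·(-35/2−(125/4)) + (-35/2)·(125/4−15)) = ½·(715/24 + 585/4 − 2275/8) = -325/6, so the A-coordinate is (-325/6)/(-325/4) = 2/3.
[APC] = ½·((-8)·(125/4−(-35/2)) + (11/12)·(-35/2−15) + (-35/2)·(15−(125/4))) = ½·(-390 − 715/24 + 2275/8) = -1625/24, so the B-coordinate is 5/6.
[ABP] = ½·((-8)·(15−(125/4)) + (-3)·(125/4−15) + (11/12)·(15−15)) = ½·(130 − 195/4 + 0) = 325/8, so the C-coordinate is -1/2.

(2/3, 5/6, -1/2)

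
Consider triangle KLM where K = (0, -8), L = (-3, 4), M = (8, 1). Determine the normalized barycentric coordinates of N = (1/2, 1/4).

Signed area of the reference triangle: [KLM] = ½·(0·(4−1) + (-3)·(1−(-8)) + 8·(-8−4)) = ½·(0 − 27 − 96) = -123/2.
[NLM] = ½·((1/2)·(4−1) + (-3)·(1−(1/4)) + 8·(1/4−4)) = ½·(3/2 − 9/4 − 30) = -123/8, so the K-coordinate is (-123/8)/(-123/2) = 1/4.
[KNM] = ½·(0·(1/4−1) + (1/2)·(1−(-8)) + 8·(-8−(1/4))) = ½·(0 + 9/2 − 66) = -123/4, so the L-coordinate is 1/2.
[KLN] = ½·(0·(4−(1/4)) + (-3)·(1/4−(-8)) + (1/2)·(-8−4)) = ½·(0 − 99/4 − 6) = -123/8, so the M-coordinate is 1/4.
Check: 1/4 + 1/2 + 1/4 = 1.

(1/4, 1/2, 1/4)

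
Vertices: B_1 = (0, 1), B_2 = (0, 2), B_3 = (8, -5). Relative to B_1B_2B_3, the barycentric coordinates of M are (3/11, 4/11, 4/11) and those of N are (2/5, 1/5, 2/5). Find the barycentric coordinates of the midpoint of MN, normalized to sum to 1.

(37/110, 31/110, 21/55)

Since both coordinate triples sum to 1, the midpoint's barycentrics are the componentwise average.
(3/11+2/5)/2 = 37/110; similarly 31/110 and 21/55.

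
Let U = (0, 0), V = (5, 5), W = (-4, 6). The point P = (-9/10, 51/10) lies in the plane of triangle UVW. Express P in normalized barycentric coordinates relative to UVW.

(1/10, 3/10, 3/5)

Signed area of the reference triangle: [UVW] = ½·(0·(5−6) + 5·(6−0) + (-4)·(0−5)) = ½·(0 + 30 + 20) = 25.
[PVW] = ½·((-9/10)·(5−6) + 5·(6−(51/10)) + (-4)·(51/10−5)) = ½·(9/10 + 9/2 − 2/5) = 5/2, so the U-coordinate is (5/2)/25 = 1/10.
[UPW] = ½·(0·(51/10−6) + (-9/10)·(6−0) + (-4)·(0−(51/10))) = ½·(0 − 27/5 + 102/5) = 15/2, so the V-coordinate is 3/10.
[UVP] = ½·(0·(5−(51/10)) + 5·(51/10−0) + (-9/10)·(0−5)) = ½·(0 + 51/2 + 9/2) = 15, so the W-coordinate is 3/5.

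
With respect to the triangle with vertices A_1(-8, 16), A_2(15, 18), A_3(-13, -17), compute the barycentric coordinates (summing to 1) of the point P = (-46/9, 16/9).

Signed area of the reference triangle: [A_1A_2A_3] = ½·((-8)·(18−(-17)) + 15·(-17−16) + (-13)·(16−18)) = ½·(-280 − 495 + 26) = -749/2.
[PA_2A_3] = ½·((-46/9)·(18−(-17)) + 15·(-17−(16/9)) + (-13)·(16/9−18)) = ½·(-1610/9 − 845/3 + 1898/9) = -749/6, so the A_1-coordinate is (-749/6)/(-749/2) = 1/3.
[A_1PA_3] = ½·((-8)·(16/9−(-17)) + (-46/9)·(-17−16) + (-13)·(16−(16/9))) = ½·(-1352/9 + 506/3 − 1664/9) = -749/9, so the A_2-coordinate is 2/9.
[A_1A_2P] = ½·((-8)·(18−(16/9)) + 15·(16/9−16) + (-46/9)·(16−18)) = ½·(-1168/9 − 640/3 + 92/9) = -1498/9, so the A_3-coordinate is 4/9.
Check: 1/3 + 2/9 + 4/9 = 1.

(1/3, 2/9, 4/9)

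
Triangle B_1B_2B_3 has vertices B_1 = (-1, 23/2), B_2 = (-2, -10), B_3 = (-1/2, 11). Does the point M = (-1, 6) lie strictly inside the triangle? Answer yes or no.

yes

Barycentric coordinates of M: (4/15, 11/45, 22/45).
The three coordinates are positive, positive, positive; a point is interior exactly when all three are positive.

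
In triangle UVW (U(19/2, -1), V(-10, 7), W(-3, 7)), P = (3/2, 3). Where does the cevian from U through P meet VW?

Barycentric coordinates of P with respect to UVW: (1/2, 1/4, 1/4).
On side VW the U-coordinate is zero; dropping P's U-weight 1/2 and renormalizing the remaining 1/4 : 1/4 gives weights 1/2, 1/2 on V, W.
Q = (1/2)·(-10, 7) + (1/2)·(-3, 7) = (-13/2, 7).

(-13/2, 7)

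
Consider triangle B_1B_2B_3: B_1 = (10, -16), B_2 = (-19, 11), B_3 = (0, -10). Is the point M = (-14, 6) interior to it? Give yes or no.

Barycentric coordinates of M: (5/48, 19/24, 5/48).
The three coordinates are positive, positive, positive; a point is interior exactly when all three are positive.

yes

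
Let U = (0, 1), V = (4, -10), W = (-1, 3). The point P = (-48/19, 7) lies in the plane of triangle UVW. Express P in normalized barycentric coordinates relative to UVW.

(1/19, -6/19, 24/19)

Signed area of the reference triangle: [UVW] = ½·(0·(-10−3) + 4·(3−1) + (-1)·(1−(-10))) = ½·(0 + 8 − 11) = -3/2.
[PVW] = ½·((-48/19)·(-10−3) + 4·(3−7) + (-1)·(7−(-10))) = ½·(624/19 − 16 − 17) = -3/38, so the U-coordinate is (-3/38)/(-3/2) = 1/19.
[UPW] = ½·(0·(7−3) + (-48/19)·(3−1) + (-1)·(1−7)) = ½·(0 − 96/19 + 6) = 9/19, so the V-coordinate is -6/19.
[UVP] = ½·(0·(-10−7) + 4·(7−1) + (-48/19)·(1−(-10))) = ½·(0 + 24 − 528/19) = -36/19, so the W-coordinate is 24/19.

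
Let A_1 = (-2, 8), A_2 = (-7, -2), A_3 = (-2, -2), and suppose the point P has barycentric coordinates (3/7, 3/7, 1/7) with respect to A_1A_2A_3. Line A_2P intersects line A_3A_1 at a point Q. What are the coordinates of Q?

Line A_2P meets A_3A_1 where the A_2-coordinate vanishes; zeroing P's A_2-weight and renormalizing leaves A_3, A_1-weights 1/7 : 3/7 → (1/4, 3/4).
So Q = (1/4)·A_3 + (3/4)·A_1 = (-2, 11/2).

(-2, 11/2)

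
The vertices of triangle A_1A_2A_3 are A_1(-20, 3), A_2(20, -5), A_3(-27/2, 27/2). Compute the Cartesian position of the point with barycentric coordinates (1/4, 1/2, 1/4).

P = (1/4)·A_1 + (1/2)·A_2 + (1/4)·A_3.
x-coordinate: (1/4)·(-20) + (1/2)·20 + (1/4)·(-27/2) = 13/8.
y-coordinate: (1/4)·3 + (1/2)·(-5) + (1/4)·(27/2) = 13/8.

(13/8, 13/8)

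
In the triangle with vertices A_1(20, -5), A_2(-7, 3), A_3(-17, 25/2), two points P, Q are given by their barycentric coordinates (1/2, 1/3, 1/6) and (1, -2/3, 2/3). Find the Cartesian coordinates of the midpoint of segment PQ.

(109/12, 23/24)

Barycentric coordinates of the midpoint are the average: (3/4, -1/6, 5/12).
Converting: (3/4)·A_1 + (-1/6)·A_2 + (5/12)·A_3 = (109/12, 23/24).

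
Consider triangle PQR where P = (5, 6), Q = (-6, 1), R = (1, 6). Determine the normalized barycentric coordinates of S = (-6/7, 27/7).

Signed area of the reference triangle: [PQR] = ½·(5·(1−6) + (-6)·(6−6) + 1·(6−1)) = ½·(-25 + 0 + 5) = -10.
[SQR] = ½·((-6/7)·(1−6) + (-6)·(6−(27/7)) + 1·(27/7−1)) = ½·(30/7 − 90/7 + 20/7) = -20/7, so the P-coordinate is (-20/7)/(-10) = 2/7.
[PSR] = ½·(5·(27/7−6) + (-6/7)·(6−6) + 1·(6−(27/7))) = ½·(-75/7 + 0 + 15/7) = -30/7, so the Q-coordinate is 3/7.
[PQS] = ½·(5·(1−(27/7)) + (-6)·(27/7−6) + (-6/7)·(6−1)) = ½·(-100/7 + 90/7 − 30/7) = -20/7, so the R-coordinate is 2/7.
Check: 2/7 + 3/7 + 2/7 = 1.

(2/7, 3/7, 2/7)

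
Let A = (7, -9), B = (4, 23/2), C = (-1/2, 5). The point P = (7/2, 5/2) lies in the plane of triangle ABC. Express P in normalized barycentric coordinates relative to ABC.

(1/3, 1/3, 1/3)

Signed area of the reference triangle: [ABC] = ½·(7·(23/2−5) + 4·(5−(-9)) + (-1/2)·(-9−(23/2))) = ½·(91/2 + 56 + 41/4) = 447/8.
[PBC] = ½·((7/2)·(23/2−5) + 4·(5−(5/2)) + (-1/2)·(5/2−(23/2))) = ½·(91/4 + 10 + 9/2) = 149/8, so the A-coordinate is (149/8)/(447/8) = 1/3.
[APC] = ½·(7·(5/2−5) + (7/2)·(5−(-9)) + (-1/2)·(-9−(5/2))) = ½·(-35/2 + 49 + 23/4) = 149/8, so the B-coordinate is 1/3.
[ABP] = ½·(7·(23/2−(5/2)) + 4·(5/2−(-9)) + (7/2)·(-9−(23/2))) = ½·(63 + 46 − 287/4) = 149/8, so the C-coordinate is 1/3.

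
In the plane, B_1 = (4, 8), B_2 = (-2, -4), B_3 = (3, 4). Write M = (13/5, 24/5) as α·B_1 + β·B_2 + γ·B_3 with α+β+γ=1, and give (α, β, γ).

Signed area of the reference triangle: [B_1B_2B_3] = ½·(4·(-4−4) + (-2)·(4−8) + 3·(8−(-4))) = ½·(-32 + 8 + 36) = 6.
[MB_2B_3] = ½·((13/5)·(-4−4) + (-2)·(4−(24/5)) + 3·(24/5−(-4))) = ½·(-104/5 + 8/5 + 132/5) = 18/5, so the B_1-coordinate is (18/5)/6 = 3/5.
[B_1MB_3] = ½·(4·(24/5−4) + (13/5)·(4−8) + 3·(8−(24/5))) = ½·(16/5 − 52/5 + 48/5) = 6/5, so the B_2-coordinate is 1/5.
[B_1B_2M] = ½·(4·(-4−(24/5)) + (-2)·(24/5−8) + (13/5)·(8−(-4))) = ½·(-176/5 + 32/5 + 156/5) = 6/5, so the B_3-coordinate is 1/5.

(3/5, 1/5, 1/5)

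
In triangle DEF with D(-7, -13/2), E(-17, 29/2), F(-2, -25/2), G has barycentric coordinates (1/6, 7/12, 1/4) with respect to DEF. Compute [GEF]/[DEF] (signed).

1/6

The signed ratio [GEF]/[DEF] equals the barycentric coordinate of G at vertex D, which is 1/6.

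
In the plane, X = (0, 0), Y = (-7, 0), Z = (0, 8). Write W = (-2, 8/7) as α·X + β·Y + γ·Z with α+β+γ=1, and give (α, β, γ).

(4/7, 2/7, 1/7)

Signed area of the reference triangle: [XYZ] = ½·(0·(0−8) + (-7)·(8−0) + 0·(0−0)) = ½·(0 − 56 + 0) = -28.
[WYZ] = ½·((-2)·(0−8) + (-7)·(8−(8/7)) + 0·(8/7−0)) = ½·(16 − 48 + 0) = -16, so the X-coordinate is (-16)/(-28) = 4/7.
[XWZ] = ½·(0·(8/7−8) + (-2)·(8−0) + 0·(0−(8/7))) = ½·(0 − 16 + 0) = -8, so the Y-coordinate is 2/7.
[XYW] = ½·(0·(0−(8/7)) + (-7)·(8/7−0) + (-2)·(0−0)) = ½·(0 − 8 + 0) = -4, so the Z-coordinate is 1/7.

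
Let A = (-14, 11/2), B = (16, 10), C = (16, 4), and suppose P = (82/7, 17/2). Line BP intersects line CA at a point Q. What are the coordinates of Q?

(1, 19/4)

Barycentric coordinates of P with respect to ABC: (1/7, 5/7, 1/7).
On side CA the B-coordinate is zero; dropping P's B-weight 5/7 and renormalizing the remaining 1/7 : 1/7 gives weights 1/2, 1/2 on C, A.
Q = (1/2)·(16, 4) + (1/2)·(-14, 11/2) = (1, 19/4).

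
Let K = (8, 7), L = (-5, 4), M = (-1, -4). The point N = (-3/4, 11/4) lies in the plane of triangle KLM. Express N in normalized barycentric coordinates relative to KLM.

Signed area of the reference triangle: [KLM] = ½·(8·(4−(-4)) + (-5)·(-4−7) + (-1)·(7−4)) = ½·(64 + 55 − 3) = 58.
[NLM] = ½·((-3/4)·(4−(-4)) + (-5)·(-4−(11/4)) + (-1)·(11/4−4)) = ½·(-6 + 135/4 + 5/4) = 29/2, so the K-coordinate is (29/2)/58 = 1/4.
[KNM] = ½·(8·(11/4−(-4)) + (-3/4)·(-4−7) + (-1)·(7−(11/4))) = ½·(54 + 33/4 − 17/4) = 29, so the L-coordinate is 1/2.
[KLN] = ½·(8·(4−(11/4)) + (-5)·(11/4−7) + (-3/4)·(7−4)) = ½·(10 + 85/4 − 9/4) = 29/2, so the M-coordinate is 1/4.

(1/4, 1/2, 1/4)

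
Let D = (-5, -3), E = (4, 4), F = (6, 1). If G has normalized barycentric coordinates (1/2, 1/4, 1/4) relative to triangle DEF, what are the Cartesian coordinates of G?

(0, -1/4)

G = (1/2)·D + (1/4)·E + (1/4)·F.
x-coordinate: (1/2)·(-5) + (1/4)·4 + (1/4)·6 = 0.
y-coordinate: (1/2)·(-3) + (1/4)·4 + (1/4)·1 = -1/4.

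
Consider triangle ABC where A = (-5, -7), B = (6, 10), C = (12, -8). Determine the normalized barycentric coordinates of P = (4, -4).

Signed area of the reference triangle: [ABC] = ½·((-5)·(10−(-8)) + 6·(-8−(-7)) + 12·(-7−10)) = ½·(-90 − 6 − 204) = -150.
[PBC] = ½·(4·(10−(-8)) + 6·(-8−(-4)) + 12·(-4−10)) = ½·(72 − 24 − 168) = -60, so the A-coordinate is (-60)/(-150) = 2/5.
[APC] = ½·((-5)·(-4−(-8)) + 4·(-8−(-7)) + 12·(-7−(-4))) = ½·(-20 − 4 − 36) = -30, so the B-coordinate is 1/5.
[ABP] = ½·((-5)·(10−(-4)) + 6·(-4−(-7)) + 4·(-7−10)) = ½·(-70 + 18 − 68) = -60, so the C-coordinate is 2/5.

(2/5, 1/5, 2/5)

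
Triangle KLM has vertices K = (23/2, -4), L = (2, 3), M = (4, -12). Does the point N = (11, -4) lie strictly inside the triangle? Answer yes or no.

yes

Barycentric coordinates of N: (242/257, 8/257, 7/257).
The three coordinates are positive, positive, positive; a point is interior exactly when all three are positive.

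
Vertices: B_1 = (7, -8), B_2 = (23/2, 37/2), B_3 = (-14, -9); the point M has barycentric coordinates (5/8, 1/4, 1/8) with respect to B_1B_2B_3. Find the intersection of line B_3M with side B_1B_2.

(58/7, -3/7)

Line B_3M meets B_1B_2 where the B_3-coordinate vanishes; zeroing M's B_3-weight and renormalizing leaves B_1, B_2-weights 5/8 : 1/4 → (5/7, 2/7).
So N = (5/7)·B_1 + (2/7)·B_2 = (58/7, -3/7).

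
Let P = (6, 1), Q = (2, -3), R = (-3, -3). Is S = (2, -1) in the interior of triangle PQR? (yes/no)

yes

Barycentric coordinates of S: (1/2, 1/10, 2/5).
The three coordinates are positive, positive, positive; a point is interior exactly when all three are positive.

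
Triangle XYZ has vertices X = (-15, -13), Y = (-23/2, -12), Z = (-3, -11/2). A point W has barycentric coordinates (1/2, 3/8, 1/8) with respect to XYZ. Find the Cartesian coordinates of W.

(-195/16, -187/16)

W = (1/2)·X + (3/8)·Y + (1/8)·Z.
x-coordinate: (1/2)·(-15) + (3/8)·(-23/2) + (1/8)·(-3) = -195/16.
y-coordinate: (1/2)·(-13) + (3/8)·(-12) + (1/8)·(-11/2) = -187/16.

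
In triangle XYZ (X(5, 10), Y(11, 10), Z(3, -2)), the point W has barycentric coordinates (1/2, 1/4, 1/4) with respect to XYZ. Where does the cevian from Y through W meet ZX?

(13/3, 6)

Line YW meets ZX where the Y-coordinate vanishes; zeroing W's Y-weight and renormalizing leaves Z, X-weights 1/4 : 1/2 → (1/3, 2/3).
So V = (1/3)·Z + (2/3)·X = (13/3, 6).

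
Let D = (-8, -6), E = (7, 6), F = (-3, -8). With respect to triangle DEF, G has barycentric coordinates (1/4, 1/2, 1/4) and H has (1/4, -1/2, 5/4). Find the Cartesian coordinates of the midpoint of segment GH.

(-17/4, -15/2)

Barycentric coordinates of the midpoint are the average: (1/4, 0, 3/4).
Converting: (1/4)·D + 0·E + (3/4)·F = (-17/4, -15/2).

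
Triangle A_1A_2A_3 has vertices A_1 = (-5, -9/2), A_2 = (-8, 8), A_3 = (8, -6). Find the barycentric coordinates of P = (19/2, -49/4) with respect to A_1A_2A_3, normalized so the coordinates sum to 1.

Signed area of the reference triangle: [A_1A_2A_3] = ½·((-5)·(8−(-6)) + (-8)·(-6−(-9/2)) + 8·(-9/2−8)) = ½·(-70 + 12 − 100) = -79.
[PA_2A_3] = ½·((19/2)·(8−(-6)) + (-8)·(-6−(-49/4)) + 8·(-49/4−8)) = ½·(133 − 50 − 162) = -79/2, so the A_1-coordinate is (-79/2)/(-79) = 1/2.
[A_1PA_3] = ½·((-5)·(-49/4−(-6)) + (19/2)·(-6−(-9/2)) + 8·(-9/2−(-49/4))) = ½·(125/4 − 57/4 + 62) = 79/2, so the A_2-coordinate is -1/2.
[A_1A_2P] = ½·((-5)·(8−(-49/4)) + (-8)·(-49/4−(-9/2)) + (19/2)·(-9/2−8)) = ½·(-405/4 + 62 − 475/4) = -79, so the A_3-coordinate is 1.
Check: 1/2 − 1/2 + 1 = 1.

(1/2, -1/2, 1)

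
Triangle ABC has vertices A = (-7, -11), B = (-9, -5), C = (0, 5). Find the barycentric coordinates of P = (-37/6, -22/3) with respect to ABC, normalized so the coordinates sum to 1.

(2/3, 1/6, 1/6)

Signed area of the reference triangle: [ABC] = ½·((-7)·(-5−5) + (-9)·(5−(-11)) + 0·(-11−(-5))) = ½·(70 − 144 + 0) = -37.
[PBC] = ½·((-37/6)·(-5−5) + (-9)·(5−(-22/3)) + 0·(-22/3−(-5))) = ½·(185/3 − 111 + 0) = -74/3, so the A-coordinate is (-74/3)/(-37) = 2/3.
[APC] = ½·((-7)·(-22/3−5) + (-37/6)·(5−(-11)) + 0·(-11−(-22/3))) = ½·(259/3 − 296/3 + 0) = -37/6, so the B-coordinate is 1/6.
[ABP] = ½·((-7)·(-5−(-22/3)) + (-9)·(-22/3−(-11)) + (-37/6)·(-11−(-5))) = ½·(-49/3 − 33 + 37) = -37/6, so the C-coordinate is 1/6.
Check: 2/3 + 1/6 + 1/6 = 1.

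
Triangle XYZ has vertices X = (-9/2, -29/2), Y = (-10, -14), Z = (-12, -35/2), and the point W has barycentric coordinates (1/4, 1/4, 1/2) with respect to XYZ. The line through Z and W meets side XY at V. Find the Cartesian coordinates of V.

Line ZW meets XY where the Z-coordinate vanishes; zeroing W's Z-weight and renormalizing leaves X, Y-weights 1/4 : 1/4 → (1/2, 1/2).
So V = (1/2)·X + (1/2)·Y = (-29/4, -57/4).

(-29/4, -57/4)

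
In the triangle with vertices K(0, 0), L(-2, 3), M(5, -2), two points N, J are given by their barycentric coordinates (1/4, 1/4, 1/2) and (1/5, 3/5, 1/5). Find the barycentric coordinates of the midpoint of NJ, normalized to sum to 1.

(9/40, 17/40, 7/20)

Since both coordinate triples sum to 1, the midpoint's barycentrics are the componentwise average.
(1/4+1/5)/2 = 9/40; similarly 17/40 and 7/20.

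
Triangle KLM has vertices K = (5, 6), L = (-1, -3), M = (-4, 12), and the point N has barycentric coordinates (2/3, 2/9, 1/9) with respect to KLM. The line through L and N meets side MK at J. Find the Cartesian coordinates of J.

Line LN meets MK where the L-coordinate vanishes; zeroing N's L-weight and renormalizing leaves M, K-weights 1/9 : 2/3 → (1/7, 6/7).
So J = (1/7)·M + (6/7)·K = (26/7, 48/7).

(26/7, 48/7)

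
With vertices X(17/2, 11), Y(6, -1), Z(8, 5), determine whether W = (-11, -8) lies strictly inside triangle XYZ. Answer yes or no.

no

Barycentric coordinates of W: (88/9, 215/18, -373/18).
The three coordinates are positive, positive, negative; a point is interior exactly when all three are positive.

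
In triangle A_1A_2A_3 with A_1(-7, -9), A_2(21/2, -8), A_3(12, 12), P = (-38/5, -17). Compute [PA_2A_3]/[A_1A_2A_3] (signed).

[A_1A_2A_3] = ½·((-7)·(-8−12) + (21/2)·(12−(-9)) + 12·(-9−(-8))) = ½·(140 + 441/2 − 12) = 697/4.
[PA_2A_3] = ½·((-38/5)·(-8−12) + (21/2)·(12−(-17)) + 12·(-17−(-8))) = ½·(152 + 609/2 − 108) = 697/4, so the ratio is (697/4)/(697/4) = 1.

1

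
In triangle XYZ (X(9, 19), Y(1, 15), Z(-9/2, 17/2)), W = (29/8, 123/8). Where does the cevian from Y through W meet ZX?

(9/2, 31/2)

Barycentric coordinates of W with respect to XYZ: (1/2, 1/4, 1/4).
On side ZX the Y-coordinate is zero; dropping W's Y-weight 1/4 and renormalizing the remaining 1/4 : 1/2 gives weights 1/3, 2/3 on Z, X.
V = (1/3)·(-9/2, 17/2) + (2/3)·(9, 19) = (9/2, 31/2).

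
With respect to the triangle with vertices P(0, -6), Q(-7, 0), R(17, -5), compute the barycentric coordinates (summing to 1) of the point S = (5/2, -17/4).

Signed area of the reference triangle: [PQR] = ½·(0·(0−(-5)) + (-7)·(-5−(-6)) + 17·(-6−0)) = ½·(0 − 7 − 102) = -109/2.
[SQR] = ½·((5/2)·(0−(-5)) + (-7)·(-5−(-17/4)) + 17·(-17/4−0)) = ½·(25/2 + 21/4 − 289/4) = -109/4, so the P-coordinate is (-109/4)/(-109/2) = 1/2.
[PSR] = ½·(0·(-17/4−(-5)) + (5/2)·(-5−(-6)) + 17·(-6−(-17/4))) = ½·(0 + 5/2 − 119/4) = -109/8, so the Q-coordinate is 1/4.
[PQS] = ½·(0·(0−(-17/4)) + (-7)·(-17/4−(-6)) + (5/2)·(-6−0)) = ½·(0 − 49/4 − 15) = -109/8, so the R-coordinate is 1/4.

(1/2, 1/4, 1/4)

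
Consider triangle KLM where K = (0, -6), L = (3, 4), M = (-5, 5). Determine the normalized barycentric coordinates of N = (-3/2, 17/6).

Signed area of the reference triangle: [KLM] = ½·(0·(4−5) + 3·(5−(-6)) + (-5)·(-6−4)) = ½·(0 + 33 + 50) = 83/2.
[NLM] = ½·((-3/2)·(4−5) + 3·(5−(17/6)) + (-5)·(17/6−4)) = ½·(3/2 + 13/2 + 35/6) = 83/12, so the K-coordinate is (83/12)/(83/2) = 1/6.
[KNM] = ½·(0·(17/6−5) + (-3/2)·(5−(-6)) + (-5)·(-6−(17/6))) = ½·(0 − 33/2 + 265/6) = 83/6, so the L-coordinate is 1/3.
[KLN] = ½·(0·(4−(17/6)) + 3·(17/6−(-6)) + (-3/2)·(-6−4)) = ½·(0 + 53/2 + 15) = 83/4, so the M-coordinate is 1/2.

(1/6, 1/3, 1/2)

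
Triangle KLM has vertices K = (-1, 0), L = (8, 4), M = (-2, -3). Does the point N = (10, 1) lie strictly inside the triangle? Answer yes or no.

no

Barycentric coordinates of N: (-44/23, 32/23, 35/23).
The three coordinates are negative, positive, positive; a point is interior exactly when all three are positive.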